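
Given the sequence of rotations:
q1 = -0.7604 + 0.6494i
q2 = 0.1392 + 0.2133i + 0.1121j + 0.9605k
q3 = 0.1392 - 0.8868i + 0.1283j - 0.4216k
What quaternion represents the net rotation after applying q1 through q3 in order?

q2 · q1 = -0.2444 - 0.0718i + 0.5385j - 0.8032k
q3 · q2 · q1 = -0.5054 + 0.3307i - 0.6384j - 0.4771k
-0.5054 + 0.3307i - 0.6384j - 0.4771k


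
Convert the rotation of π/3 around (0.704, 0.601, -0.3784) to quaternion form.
0.866 + 0.352i + 0.3005j - 0.1892k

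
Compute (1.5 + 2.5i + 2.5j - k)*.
1.5 - 2.5i - 2.5j + k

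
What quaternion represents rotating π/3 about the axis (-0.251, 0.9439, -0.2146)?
0.866 - 0.1255i + 0.4719j - 0.1073k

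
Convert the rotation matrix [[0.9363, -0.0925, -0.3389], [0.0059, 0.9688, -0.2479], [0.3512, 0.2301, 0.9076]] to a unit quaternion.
0.9763 + 0.1224i - 0.1767j + 0.0252k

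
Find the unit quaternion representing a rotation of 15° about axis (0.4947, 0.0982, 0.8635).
0.9914 + 0.0646i + 0.0128j + 0.1127k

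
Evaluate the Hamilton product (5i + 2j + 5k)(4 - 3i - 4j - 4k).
43 + 32i + 13j + 6k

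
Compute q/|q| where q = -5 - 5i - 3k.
-0.6509 - 0.6509i - 0.3906k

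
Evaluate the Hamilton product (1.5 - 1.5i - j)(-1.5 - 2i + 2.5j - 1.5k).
-2.75 + 0.75i + 3j - 8k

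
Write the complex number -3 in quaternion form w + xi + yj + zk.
-3 + 0i + 0j + 0k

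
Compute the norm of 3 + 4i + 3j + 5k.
√59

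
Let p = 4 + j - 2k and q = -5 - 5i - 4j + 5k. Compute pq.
-6 - 23i - 11j + 35k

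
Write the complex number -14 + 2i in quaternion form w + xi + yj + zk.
-14 + 2i + 0j + 0k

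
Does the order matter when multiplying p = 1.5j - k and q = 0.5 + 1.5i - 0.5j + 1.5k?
Yes: pq = 2.25 + 1.75i - 0.75j - 2.75k ≠ 2.25 - 1.75i + 2.25j + 1.75k = qp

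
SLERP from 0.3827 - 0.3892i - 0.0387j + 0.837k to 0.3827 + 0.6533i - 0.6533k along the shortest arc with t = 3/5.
-0.0788 - 0.5982i - 0.0172j + 0.7973k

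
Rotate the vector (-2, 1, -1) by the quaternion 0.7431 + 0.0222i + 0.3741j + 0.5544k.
(-1.599, -1.679, 0.791)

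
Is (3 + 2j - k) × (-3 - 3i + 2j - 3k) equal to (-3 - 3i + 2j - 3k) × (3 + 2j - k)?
No: pq = -16 - 13i + 3j ≠ -16 - 5i - 3j - 12k = qp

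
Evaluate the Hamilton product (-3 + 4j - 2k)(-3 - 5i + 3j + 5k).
7 + 41i - 11j + 11k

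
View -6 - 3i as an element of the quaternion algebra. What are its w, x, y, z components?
-6 - 3i + 0j + 0k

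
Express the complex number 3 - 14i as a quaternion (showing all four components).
3 - 14i + 0j + 0k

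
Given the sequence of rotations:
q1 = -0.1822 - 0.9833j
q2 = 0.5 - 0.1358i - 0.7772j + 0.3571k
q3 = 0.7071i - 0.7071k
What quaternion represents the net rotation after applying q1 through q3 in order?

q2 · q1 = -0.8553 + 0.3759i - 0.35j + 0.0685k
q3 · q2 · q1 = -0.2174 - 0.8523i - 0.3142j + 0.3573k
-0.2174 - 0.8523i - 0.3142j + 0.3573k


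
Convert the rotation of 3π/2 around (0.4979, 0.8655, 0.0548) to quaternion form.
-0.7071 + 0.3521i + 0.612j + 0.0387k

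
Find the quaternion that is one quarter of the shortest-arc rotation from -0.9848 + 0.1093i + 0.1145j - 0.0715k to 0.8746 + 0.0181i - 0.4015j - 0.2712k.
-0.9782 + 0.0787i + 0.1915j + 0.0158k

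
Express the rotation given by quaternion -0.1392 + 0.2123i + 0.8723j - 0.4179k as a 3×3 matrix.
[[-0.8711, 0.254, -0.4203], [0.4867, 0.5606, -0.67], [0.0654, -0.7882, -0.612]]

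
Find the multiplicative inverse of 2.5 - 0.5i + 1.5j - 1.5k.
0.2273 + 0.0455i - 0.1364j + 0.1364k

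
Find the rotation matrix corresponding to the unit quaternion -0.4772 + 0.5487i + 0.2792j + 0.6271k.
[[0.0576, 0.9049, 0.4217], [-0.2921, -0.3887, 0.8739], [0.9546, -0.1735, 0.242]]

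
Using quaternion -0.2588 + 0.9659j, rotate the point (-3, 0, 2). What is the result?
(1.598, 0, -3.232)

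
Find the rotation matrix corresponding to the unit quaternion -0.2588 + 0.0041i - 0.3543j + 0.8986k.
[[-0.866, 0.4622, 0.1908], [-0.468, -0.615, -0.6346], [-0.176, -0.6389, 0.7489]]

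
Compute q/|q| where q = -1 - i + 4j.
-0.2357 - 0.2357i + 0.9428j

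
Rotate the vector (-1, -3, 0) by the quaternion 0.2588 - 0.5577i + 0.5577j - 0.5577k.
(1.244, 1.643, 2.399)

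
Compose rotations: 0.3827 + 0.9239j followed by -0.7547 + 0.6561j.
-0.895 - 0.4462j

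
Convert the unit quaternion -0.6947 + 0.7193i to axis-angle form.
axis = (1, 0, 0), θ = 268°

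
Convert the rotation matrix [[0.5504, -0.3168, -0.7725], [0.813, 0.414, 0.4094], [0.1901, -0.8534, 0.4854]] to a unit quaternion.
0.7826 - 0.4034i - 0.3075j + 0.3609k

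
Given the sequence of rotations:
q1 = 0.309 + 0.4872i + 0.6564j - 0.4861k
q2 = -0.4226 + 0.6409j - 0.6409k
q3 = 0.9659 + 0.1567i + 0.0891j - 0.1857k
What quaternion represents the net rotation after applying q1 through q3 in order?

q2 · q1 = -0.8628 - 0.0967i - 0.3916j - 0.3049k
q3 · q2 · q1 = -0.84 - 0.3285i - 0.3894j - 0.187k
-0.84 - 0.3285i - 0.3894j - 0.187k


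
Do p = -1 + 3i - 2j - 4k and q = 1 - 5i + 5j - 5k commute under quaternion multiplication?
No: pq = 4 + 38i + 28j + 6k ≠ 4 - 22i - 42j - 4k = qp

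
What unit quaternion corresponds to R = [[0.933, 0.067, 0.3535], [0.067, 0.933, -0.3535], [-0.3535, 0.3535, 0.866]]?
0.9659 + 0.183i + 0.183j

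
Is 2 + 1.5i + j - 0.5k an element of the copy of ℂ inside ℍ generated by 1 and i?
No. The quaternion 2 + 1.5i + j - 0.5k has j-coefficient y = 1 and k-coefficient z = -0.5, not both zero, so it does not lie in the complex subalgebra spanned by 1 and i.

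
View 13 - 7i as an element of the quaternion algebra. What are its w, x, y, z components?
13 - 7i + 0j + 0k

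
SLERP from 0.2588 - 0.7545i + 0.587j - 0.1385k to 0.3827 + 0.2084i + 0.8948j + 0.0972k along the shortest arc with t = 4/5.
0.3943 - 0.0045i + 0.9176j + 0.0501k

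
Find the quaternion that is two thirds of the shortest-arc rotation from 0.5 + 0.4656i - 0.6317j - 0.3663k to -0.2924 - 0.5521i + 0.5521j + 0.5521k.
0.3656 + 0.5286i - 0.5847j - 0.495k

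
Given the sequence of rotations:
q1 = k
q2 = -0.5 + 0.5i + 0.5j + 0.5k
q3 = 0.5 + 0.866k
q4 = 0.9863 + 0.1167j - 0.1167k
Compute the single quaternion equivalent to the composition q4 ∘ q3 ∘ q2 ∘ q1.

q2 · q1 = -0.5 + 0.5i - 0.5j - 0.5k
q3 · q2 · q1 = 0.183 + 0.683i + 0.183j - 0.683k
q4 · q3 · q2 · q1 = 0.0794 + 0.6153i + 0.1221j - 0.7747k
0.0794 + 0.6153i + 0.1221j - 0.7747k


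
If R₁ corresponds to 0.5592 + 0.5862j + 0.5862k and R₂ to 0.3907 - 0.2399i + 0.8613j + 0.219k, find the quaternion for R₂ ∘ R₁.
-0.4148 + 0.2424i + 0.8513j + 0.2109k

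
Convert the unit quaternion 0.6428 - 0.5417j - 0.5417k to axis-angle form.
axis = (0, -√2/2, -√2/2), θ = 100°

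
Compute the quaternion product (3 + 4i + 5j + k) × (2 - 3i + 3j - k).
4 - 9i + 20j + 26k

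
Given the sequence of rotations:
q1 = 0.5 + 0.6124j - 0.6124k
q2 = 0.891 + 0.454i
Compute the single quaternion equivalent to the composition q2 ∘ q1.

q2 · q1 = 0.4455 + 0.227i + 0.8237j - 0.2676k
0.4455 + 0.227i + 0.8237j - 0.2676k


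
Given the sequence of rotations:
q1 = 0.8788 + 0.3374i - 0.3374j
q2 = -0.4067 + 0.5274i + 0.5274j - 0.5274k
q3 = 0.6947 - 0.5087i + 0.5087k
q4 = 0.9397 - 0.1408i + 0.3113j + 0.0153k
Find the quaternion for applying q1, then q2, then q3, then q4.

q2 · q1 = -0.3574 + 0.1483i + 0.4228j - 0.8194k
q3 · q2 · q1 = 0.244 + 0.0698i - 0.0477j - 0.9661k
q4 · q3 · q2 · q1 = 0.2687 - 0.2688i - 0.1038j - 0.9191k
0.2687 - 0.2688i - 0.1038j - 0.9191k


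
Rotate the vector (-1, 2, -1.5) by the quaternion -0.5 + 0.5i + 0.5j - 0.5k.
(1.5, -1, -2)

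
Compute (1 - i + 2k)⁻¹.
0.1667 + 0.1667i - 0.3333k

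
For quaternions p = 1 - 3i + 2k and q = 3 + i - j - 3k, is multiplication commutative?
No: pq = 12 - 6i - 8j + 6k ≠ 12 - 10i + 6j = qp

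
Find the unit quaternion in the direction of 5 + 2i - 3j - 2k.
0.7715 + 0.3086i - 0.4629j - 0.3086k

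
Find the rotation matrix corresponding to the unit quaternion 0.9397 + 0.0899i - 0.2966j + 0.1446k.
[[0.7822, -0.3251, -0.5314], [0.2184, 0.942, -0.2547], [0.5834, 0.0832, 0.8079]]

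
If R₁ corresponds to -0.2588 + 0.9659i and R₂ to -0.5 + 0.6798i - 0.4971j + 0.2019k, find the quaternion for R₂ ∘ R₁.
-0.5272 - 0.6589i + 0.3237j + 0.4279k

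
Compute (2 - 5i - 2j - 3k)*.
2 + 5i + 2j + 3k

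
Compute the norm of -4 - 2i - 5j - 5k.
√70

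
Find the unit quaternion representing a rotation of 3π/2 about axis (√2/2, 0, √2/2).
-0.7071 + 0.5i + 0.5k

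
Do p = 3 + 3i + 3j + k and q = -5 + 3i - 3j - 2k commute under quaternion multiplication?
No: pq = -13 - 9i - 15j - 29k ≠ -13 - 3i - 33j + 7k = qp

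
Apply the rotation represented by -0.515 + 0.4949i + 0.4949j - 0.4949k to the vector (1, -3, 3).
(-2.919, 0.998, 3.08)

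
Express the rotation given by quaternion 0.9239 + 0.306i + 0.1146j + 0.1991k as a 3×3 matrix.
[[0.8945, -0.2978, 0.3336], [0.438, 0.7334, -0.5198], [-0.0899, 0.6111, 0.7865]]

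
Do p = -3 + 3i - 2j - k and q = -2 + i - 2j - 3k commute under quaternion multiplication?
No: pq = -4 - 5i + 18j + 7k ≠ -4 - 13i + 2j + 15k = qp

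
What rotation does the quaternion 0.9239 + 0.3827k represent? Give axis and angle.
axis = (0, 0, 1), θ = π/4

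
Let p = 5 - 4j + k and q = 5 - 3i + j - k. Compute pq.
30 - 12i - 18j - 12k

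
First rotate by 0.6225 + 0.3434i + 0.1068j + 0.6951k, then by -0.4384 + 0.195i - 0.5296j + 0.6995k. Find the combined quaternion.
-0.7695 - 0.472i - 0.2718j + 0.3334k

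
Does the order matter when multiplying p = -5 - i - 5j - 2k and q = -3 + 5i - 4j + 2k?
Yes: pq = 4 - 40i + 27j + 25k ≠ 4 - 4i + 43j - 33k = qp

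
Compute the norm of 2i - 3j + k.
√14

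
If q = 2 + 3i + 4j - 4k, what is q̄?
2 - 3i - 4j + 4k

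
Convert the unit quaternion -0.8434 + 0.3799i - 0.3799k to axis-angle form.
axis = (√2/2, 0, -√2/2), θ = 295°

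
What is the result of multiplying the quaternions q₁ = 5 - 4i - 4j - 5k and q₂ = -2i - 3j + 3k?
-5 - 37i + 7j + 19k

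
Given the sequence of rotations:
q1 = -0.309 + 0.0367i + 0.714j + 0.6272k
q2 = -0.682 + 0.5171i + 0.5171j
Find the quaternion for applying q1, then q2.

q2 · q1 = -0.1774 + 0.1395i - 0.9711j - 0.0775k
-0.1774 + 0.1395i - 0.9711j - 0.0775k


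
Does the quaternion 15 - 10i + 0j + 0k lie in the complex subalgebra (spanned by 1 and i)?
Yes. The quaternion 15 - 10i has j- and k-coefficients y = z = 0, so it lies in the complex subalgebra spanned by 1 and i.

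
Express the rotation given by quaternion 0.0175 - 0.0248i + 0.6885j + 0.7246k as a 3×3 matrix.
[[-0.9982, -0.0595, -0.0118], [-0.0088, -0.0513, 0.9986], [-0.06, 0.9969, 0.0507]]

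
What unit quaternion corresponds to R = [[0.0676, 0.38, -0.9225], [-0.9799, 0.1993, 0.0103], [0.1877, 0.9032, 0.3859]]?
0.6428 + 0.3473i - 0.4318j - 0.5289k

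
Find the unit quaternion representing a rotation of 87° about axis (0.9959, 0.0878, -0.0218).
0.7254 + 0.6855i + 0.0604j - 0.015k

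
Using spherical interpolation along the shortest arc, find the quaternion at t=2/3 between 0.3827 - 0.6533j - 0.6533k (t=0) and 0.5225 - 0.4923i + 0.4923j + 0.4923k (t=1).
-0.2389 + 0.3707i - 0.6346j - 0.6346k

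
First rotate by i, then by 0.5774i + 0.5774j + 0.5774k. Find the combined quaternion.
-0.5774 + 0.5774j - 0.5774k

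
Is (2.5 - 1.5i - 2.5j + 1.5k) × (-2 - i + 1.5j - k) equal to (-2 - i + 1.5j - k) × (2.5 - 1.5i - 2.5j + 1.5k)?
No: pq = -1.25 + 0.75i + 5.75j - 10.25k ≠ -1.25 + 0.25i + 11.75j - 0.75k = qp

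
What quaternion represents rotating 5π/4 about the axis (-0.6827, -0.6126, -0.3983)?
-0.3827 - 0.6307i - 0.566j - 0.368k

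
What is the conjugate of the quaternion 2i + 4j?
-2i - 4j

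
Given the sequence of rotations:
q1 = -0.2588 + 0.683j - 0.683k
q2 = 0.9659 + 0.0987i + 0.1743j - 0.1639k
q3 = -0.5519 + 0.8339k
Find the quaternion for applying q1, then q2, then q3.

q2 · q1 = -0.481 - 0.0326i + 0.682j - 0.5499k
q3 · q2 · q1 = 0.724 - 0.5507i - 0.4036j - 0.0976k
0.724 - 0.5507i - 0.4036j - 0.0976k


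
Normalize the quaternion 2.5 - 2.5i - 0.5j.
0.7001 - 0.7001i - 0.14j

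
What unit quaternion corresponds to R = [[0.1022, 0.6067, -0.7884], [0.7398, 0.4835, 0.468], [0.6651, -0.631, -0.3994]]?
0.5446 - 0.5045i - 0.6672j + 0.0611k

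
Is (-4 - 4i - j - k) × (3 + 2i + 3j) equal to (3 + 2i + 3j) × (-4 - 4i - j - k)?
No: pq = -1 - 17i - 17j - 13k ≠ -1 - 23i - 13j + 7k = qp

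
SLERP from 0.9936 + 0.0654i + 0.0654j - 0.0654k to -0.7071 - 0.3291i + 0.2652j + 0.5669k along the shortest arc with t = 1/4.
0.9683 + 0.1407i - 0.0211j - 0.2054k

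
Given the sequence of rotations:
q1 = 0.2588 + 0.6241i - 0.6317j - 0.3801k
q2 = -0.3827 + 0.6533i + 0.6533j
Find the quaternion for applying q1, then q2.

q2 · q1 = -0.0941 - 0.3181i + 0.6591j - 0.6749k
-0.0941 - 0.3181i + 0.6591j - 0.6749k


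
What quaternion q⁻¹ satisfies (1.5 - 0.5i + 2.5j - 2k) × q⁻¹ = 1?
0.1176 + 0.0392i - 0.1961j + 0.1569k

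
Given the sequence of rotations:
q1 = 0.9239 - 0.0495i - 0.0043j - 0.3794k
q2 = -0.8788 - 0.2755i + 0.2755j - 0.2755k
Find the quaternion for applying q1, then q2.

q2 · q1 = -0.9289 - 0.3167i + 0.1674j + 0.0937k
-0.9289 - 0.3167i + 0.1674j + 0.0937k


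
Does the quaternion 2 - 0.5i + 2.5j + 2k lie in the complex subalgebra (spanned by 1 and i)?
No. The quaternion 2 - 0.5i + 2.5j + 2k has j-coefficient y = 2.5 and k-coefficient z = 2, not both zero, so it does not lie in the complex subalgebra spanned by 1 and i.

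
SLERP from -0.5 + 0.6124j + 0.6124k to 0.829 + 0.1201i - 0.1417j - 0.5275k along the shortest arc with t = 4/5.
-0.7841 - 0.0982i + 0.2458j + 0.5613k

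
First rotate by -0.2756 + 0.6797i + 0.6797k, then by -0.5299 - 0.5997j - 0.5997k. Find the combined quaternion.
0.5537 - 0.7678i - 0.2423j + 0.2127k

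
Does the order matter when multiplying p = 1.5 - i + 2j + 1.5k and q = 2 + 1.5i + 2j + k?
Yes: pq = -1 - 0.75i + 10.25j - 0.5k ≠ -1 + 1.25i + 3.75j + 9.5k = qp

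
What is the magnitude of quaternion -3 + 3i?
√18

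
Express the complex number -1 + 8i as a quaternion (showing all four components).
-1 + 8i + 0j + 0k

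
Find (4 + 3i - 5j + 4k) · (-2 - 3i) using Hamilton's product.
1 - 18i - 2j - 23k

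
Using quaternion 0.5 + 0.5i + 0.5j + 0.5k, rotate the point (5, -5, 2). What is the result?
(2, 5, -5)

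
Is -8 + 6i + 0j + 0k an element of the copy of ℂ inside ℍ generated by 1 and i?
Yes. The quaternion -8 + 6i has j- and k-coefficients y = z = 0, so it lies in the complex subalgebra spanned by 1 and i.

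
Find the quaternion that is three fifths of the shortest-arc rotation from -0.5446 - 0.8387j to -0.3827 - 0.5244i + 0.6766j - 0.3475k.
0.0008 + 0.3714i - 0.8953j + 0.2461k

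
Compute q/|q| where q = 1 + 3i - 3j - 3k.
0.189 + 0.5669i - 0.5669j - 0.5669k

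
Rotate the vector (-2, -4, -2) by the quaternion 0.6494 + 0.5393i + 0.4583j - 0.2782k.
(-4.863, 0.591, 0.012)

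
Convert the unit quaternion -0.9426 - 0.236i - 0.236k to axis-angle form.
axis = (-√2/2, 0, -√2/2), θ = 321°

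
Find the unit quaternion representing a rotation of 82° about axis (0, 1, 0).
0.7547 + 0.6561j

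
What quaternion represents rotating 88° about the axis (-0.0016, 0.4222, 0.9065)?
0.7193 - 0.0011i + 0.2933j + 0.6297k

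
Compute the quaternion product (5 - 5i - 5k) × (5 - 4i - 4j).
5 - 65i - 5k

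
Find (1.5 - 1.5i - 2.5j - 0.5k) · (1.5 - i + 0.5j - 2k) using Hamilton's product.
1 + 1.5i - 5.5j - 7k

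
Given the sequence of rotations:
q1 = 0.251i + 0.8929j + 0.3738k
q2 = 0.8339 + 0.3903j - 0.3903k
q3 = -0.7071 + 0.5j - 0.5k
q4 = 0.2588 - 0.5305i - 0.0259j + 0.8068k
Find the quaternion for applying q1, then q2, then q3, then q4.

q2 · q1 = -0.2026 + 0.7037i + 0.6466j + 0.2137k
q3 · q2 · q1 = -0.0732 - 0.0674i - 0.9104j - 0.4017k
q4 · q3 · q2 · q1 = 0.2458 + 0.7663i - 0.5012j + 0.3182k
0.2458 + 0.7663i - 0.5012j + 0.3182k


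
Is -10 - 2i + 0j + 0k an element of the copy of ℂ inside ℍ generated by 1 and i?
Yes. The quaternion -10 - 2i has j- and k-coefficients y = z = 0, so it lies in the complex subalgebra spanned by 1 and i.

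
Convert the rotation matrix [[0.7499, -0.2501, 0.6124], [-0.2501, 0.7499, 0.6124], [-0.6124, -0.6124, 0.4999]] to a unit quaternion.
0.866 - 0.3536i + 0.3536j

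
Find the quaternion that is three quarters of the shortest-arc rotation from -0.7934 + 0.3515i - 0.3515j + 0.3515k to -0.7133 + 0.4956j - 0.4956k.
-0.8897 + 0.1194i + 0.3116j - 0.3116k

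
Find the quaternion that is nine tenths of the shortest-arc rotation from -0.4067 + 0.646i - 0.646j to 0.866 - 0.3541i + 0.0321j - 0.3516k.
-0.8491 + 0.4027i - 0.1044j + 0.3256k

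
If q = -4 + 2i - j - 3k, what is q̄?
-4 - 2i + j + 3k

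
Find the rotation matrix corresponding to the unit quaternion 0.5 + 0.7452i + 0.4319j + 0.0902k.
[[0.6107, 0.5535, 0.5663], [0.7339, -0.1269, -0.6673], [-0.2975, 0.8231, -0.4837]]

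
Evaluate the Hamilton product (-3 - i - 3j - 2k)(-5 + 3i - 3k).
12 + 5i + 6j + 28k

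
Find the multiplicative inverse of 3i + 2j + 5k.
-0.0789i - 0.0526j - 0.1316k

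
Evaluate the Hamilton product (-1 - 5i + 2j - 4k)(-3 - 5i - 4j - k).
-18 + 2i + 13j + 43k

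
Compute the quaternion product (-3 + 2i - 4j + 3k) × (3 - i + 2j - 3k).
10 + 15i - 15j + 18k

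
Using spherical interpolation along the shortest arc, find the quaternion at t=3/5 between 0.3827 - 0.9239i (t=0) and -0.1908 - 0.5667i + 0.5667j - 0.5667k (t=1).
0.0517 - 0.8323i + 0.3902j - 0.3902k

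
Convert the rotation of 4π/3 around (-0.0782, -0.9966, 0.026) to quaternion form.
-0.5 - 0.0677i - 0.8631j + 0.0225k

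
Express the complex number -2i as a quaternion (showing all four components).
0 - 2i + 0j + 0k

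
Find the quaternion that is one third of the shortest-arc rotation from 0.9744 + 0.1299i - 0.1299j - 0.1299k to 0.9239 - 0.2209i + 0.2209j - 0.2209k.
0.9861 + 0.0122i - 0.0122j - 0.1653k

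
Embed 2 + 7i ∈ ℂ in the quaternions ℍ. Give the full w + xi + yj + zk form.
2 + 7i + 0j + 0k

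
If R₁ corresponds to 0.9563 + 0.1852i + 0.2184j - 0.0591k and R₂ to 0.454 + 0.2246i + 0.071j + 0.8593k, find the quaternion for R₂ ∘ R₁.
0.4278 + 0.107i + 0.3395j + 0.8308k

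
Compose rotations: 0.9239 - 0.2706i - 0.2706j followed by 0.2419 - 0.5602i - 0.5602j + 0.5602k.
-0.0797 - 0.4314i - 0.7346j + 0.5176k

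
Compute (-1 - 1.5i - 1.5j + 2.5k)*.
-1 + 1.5i + 1.5j - 2.5k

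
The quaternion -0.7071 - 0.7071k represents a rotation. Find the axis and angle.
axis = (0, 0, -1), θ = 3π/2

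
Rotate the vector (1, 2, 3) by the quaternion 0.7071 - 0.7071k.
(2, -1, 3)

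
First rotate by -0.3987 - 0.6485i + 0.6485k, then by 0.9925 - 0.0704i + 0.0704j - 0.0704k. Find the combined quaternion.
-0.3957 - 0.5699i + 0.0632j + 0.7174k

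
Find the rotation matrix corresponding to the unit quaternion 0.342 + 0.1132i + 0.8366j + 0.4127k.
[[-0.7404, -0.0929, 0.6657], [0.4717, 0.6337, 0.6131], [-0.4788, 0.768, -0.4254]]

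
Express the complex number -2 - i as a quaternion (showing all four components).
-2 - i + 0j + 0k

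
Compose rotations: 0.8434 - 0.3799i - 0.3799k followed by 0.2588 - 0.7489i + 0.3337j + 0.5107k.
0.1278 - 0.8567i - 0.1971j + 0.4592k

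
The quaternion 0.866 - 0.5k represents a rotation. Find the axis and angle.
axis = (0, 0, -1), θ = π/3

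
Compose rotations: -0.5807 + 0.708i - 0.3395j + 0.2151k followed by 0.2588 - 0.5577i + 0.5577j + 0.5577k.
0.3139 + 0.8164i + 0.1031j - 0.4737k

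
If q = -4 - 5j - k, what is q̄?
-4 + 5j + k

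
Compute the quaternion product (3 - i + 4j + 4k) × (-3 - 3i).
-12 - 6i - 24j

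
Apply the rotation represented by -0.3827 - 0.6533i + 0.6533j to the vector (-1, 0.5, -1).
(-0.073, 1.427, 0.457)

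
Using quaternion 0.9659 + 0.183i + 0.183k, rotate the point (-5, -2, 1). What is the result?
(-3.891, -3.853, -0.109)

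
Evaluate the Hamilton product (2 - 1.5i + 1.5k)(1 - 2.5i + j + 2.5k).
-5.5 - 8i + 2j + 5k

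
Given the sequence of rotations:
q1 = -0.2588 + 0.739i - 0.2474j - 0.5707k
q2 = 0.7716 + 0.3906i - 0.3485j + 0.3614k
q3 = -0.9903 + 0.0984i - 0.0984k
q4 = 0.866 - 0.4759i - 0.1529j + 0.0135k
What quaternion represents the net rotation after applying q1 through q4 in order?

q2 · q1 = -0.3683 + 0.7574i + 0.3893j - 0.373k
q3 · q2 · q1 = 0.2535 - 0.748i - 0.4233j + 0.4439k
q4 · q3 · q2 · q1 = -0.2072 - 0.8306i - 0.2042j + 0.4749k
-0.2072 - 0.8306i - 0.2042j + 0.4749k


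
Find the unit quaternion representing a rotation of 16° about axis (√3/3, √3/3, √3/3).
0.9903 + 0.0804i + 0.0804j + 0.0804k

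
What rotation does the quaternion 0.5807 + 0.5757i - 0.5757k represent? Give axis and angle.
axis = (√2/2, 0, -√2/2), θ = 109°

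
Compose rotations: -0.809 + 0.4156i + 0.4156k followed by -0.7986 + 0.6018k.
0.396 - 0.3319i + 0.2501j - 0.8188k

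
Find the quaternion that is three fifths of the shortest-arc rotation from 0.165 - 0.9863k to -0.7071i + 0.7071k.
0.0723 + 0.4551i - 0.8875k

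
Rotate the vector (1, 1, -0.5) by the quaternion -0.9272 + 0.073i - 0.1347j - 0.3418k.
(-0.023, 1.256, -0.82)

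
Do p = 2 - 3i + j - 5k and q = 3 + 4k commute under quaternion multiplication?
No: pq = 26 - 5i + 15j - 7k ≠ 26 - 13i - 9j - 7k = qp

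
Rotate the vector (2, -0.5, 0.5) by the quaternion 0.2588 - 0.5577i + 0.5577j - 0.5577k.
(0.134, -1.866, 1)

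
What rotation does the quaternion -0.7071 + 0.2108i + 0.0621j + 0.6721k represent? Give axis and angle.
axis = (0.2981, 0.0878, 0.9505), θ = 3π/2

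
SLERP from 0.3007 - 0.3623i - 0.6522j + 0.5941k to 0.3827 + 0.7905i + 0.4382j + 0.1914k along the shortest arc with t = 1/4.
0.1314 - 0.5586i - 0.6906j + 0.4402k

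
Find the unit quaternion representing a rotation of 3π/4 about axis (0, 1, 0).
0.3827 + 0.9239j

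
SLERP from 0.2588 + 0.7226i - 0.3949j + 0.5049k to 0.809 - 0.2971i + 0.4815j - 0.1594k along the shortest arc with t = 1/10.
0.1387 + 0.7297i - 0.4415j + 0.5034k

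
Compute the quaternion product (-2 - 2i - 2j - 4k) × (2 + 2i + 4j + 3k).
20 + 2i - 14j - 18k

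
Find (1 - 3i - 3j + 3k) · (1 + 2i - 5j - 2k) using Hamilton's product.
-2 + 20i - 8j + 22k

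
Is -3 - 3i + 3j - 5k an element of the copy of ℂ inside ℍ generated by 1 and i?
No. The quaternion -3 - 3i + 3j - 5k has j-coefficient y = 3 and k-coefficient z = -5, not both zero, so it does not lie in the complex subalgebra spanned by 1 and i.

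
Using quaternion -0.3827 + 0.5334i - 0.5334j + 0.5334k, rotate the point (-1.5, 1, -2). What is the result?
(-1.908, 1.649, -0.942)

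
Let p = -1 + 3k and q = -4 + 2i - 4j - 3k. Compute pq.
13 + 10i + 10j - 9k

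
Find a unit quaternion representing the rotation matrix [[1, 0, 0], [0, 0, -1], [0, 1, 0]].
0.7071 + 0.7071i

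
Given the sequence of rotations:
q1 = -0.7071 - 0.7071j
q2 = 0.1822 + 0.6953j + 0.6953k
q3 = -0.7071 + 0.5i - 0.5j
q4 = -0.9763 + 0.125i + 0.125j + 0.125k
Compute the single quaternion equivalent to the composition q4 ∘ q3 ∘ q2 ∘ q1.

q2 · q1 = 0.3628 + 0.4916i - 0.6205j - 0.4916k
q3 · q2 · q1 = -0.8126 + 0.0796i + 0.5032j + 0.2832k
q4 · q3 · q2 · q1 = 0.6851 - 0.2068i - 0.6183j - 0.3251k
0.6851 - 0.2068i - 0.6183j - 0.3251k


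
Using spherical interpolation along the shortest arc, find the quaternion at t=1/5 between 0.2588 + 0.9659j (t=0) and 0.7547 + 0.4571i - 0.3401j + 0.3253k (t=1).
0.0224 - 0.1308i + 0.9868j - 0.0931k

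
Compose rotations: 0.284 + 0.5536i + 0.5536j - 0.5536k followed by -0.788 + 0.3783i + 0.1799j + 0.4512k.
-0.283 - 0.6782i + 0.0741j + 0.6742k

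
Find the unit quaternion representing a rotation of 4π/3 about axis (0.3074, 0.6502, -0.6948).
-0.5 + 0.2662i + 0.5631j - 0.6017k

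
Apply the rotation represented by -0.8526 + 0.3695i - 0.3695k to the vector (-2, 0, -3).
(-0.635, -3.15, -1.635)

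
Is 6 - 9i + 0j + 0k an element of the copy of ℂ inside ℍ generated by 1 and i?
Yes. The quaternion 6 - 9i has j- and k-coefficients y = z = 0, so it lies in the complex subalgebra spanned by 1 and i.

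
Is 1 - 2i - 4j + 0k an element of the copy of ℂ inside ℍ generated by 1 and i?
No. The quaternion 1 - 2i - 4j has j-coefficient y = -4 and k-coefficient z = 0, not both zero, so it does not lie in the complex subalgebra spanned by 1 and i.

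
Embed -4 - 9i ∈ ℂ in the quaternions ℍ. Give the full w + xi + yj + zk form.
-4 - 9i + 0j + 0k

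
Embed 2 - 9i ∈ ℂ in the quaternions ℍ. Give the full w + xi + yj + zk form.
2 - 9i + 0j + 0k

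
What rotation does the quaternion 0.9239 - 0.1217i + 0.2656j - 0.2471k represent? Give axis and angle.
axis = (-0.3181, 0.6941, -0.6458), θ = π/4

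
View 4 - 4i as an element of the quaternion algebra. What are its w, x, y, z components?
4 - 4i + 0j + 0k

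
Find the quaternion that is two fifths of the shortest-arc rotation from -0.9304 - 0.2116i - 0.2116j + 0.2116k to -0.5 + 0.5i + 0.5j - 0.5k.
-0.9813 + 0.1112i + 0.1112j - 0.1112k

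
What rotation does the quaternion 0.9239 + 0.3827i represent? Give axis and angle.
axis = (1, 0, 0), θ = π/4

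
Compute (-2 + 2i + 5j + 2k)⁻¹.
-0.0541 - 0.0541i - 0.1351j - 0.0541k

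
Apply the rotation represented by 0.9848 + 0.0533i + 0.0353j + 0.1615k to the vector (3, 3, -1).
(1.806, 3.886, -0.8)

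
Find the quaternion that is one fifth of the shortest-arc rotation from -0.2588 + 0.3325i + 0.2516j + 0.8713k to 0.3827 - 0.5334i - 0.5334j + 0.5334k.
-0.1283 + 0.1524i + 0.0765j + 0.977k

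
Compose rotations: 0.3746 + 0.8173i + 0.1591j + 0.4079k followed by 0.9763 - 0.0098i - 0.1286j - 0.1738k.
0.4651 + 0.7695i - 0.0309j + 0.4367k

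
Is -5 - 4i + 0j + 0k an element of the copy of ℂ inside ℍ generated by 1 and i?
Yes. The quaternion -5 - 4i has j- and k-coefficients y = z = 0, so it lies in the complex subalgebra spanned by 1 and i.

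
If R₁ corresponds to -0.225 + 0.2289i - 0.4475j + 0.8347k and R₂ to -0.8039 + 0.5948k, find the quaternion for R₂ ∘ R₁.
-0.3156 + 0.0822i + 0.4959j - 0.8048k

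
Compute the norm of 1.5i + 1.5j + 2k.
2.915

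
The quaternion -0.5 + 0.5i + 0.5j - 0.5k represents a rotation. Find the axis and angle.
axis = (√3/3, √3/3, -√3/3), θ = 4π/3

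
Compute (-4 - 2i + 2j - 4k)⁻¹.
-0.1 + 0.05i - 0.05j + 0.1k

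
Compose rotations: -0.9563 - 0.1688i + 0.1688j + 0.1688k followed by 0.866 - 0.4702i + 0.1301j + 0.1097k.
-0.948 + 0.3069i + 0.0826j - 0.0161k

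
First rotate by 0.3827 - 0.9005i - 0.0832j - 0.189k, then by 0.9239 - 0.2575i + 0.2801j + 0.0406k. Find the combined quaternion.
0.1527 - 0.9801i - 0.0549j + 0.1146k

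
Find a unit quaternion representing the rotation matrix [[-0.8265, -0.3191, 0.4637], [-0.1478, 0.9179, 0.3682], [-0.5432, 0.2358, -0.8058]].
0.2672 - 0.1239i + 0.9421j + 0.1603k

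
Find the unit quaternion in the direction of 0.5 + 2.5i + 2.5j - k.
0.1348 + 0.6742i + 0.6742j - 0.2697k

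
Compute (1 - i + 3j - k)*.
1 + i - 3j + k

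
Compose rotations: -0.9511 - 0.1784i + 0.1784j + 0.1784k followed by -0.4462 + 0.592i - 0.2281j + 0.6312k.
0.4581 - 0.6367i - 0.0809j - 0.615k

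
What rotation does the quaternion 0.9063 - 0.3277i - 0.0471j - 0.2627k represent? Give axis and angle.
axis = (-0.7754, -0.1114, -0.6216), θ = 50°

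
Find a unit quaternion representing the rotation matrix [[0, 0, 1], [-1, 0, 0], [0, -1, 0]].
-0.5 + 0.5i - 0.5j + 0.5k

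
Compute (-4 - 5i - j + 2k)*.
-4 + 5i + j - 2k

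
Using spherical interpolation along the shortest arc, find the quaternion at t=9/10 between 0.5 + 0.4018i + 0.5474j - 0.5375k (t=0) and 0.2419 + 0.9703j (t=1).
0.2798 + 0.0455i + 0.957j - 0.0609k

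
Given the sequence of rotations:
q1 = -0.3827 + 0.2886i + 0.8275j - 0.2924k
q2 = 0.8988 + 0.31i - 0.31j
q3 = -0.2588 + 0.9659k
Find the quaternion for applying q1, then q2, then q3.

q2 · q1 = -0.1769 + 0.2314i + 0.953j + 0.0832k
q3 · q2 · q1 = -0.0346 - 0.9804i - 0.0231j - 0.1924k
-0.0346 - 0.9804i - 0.0231j - 0.1924k


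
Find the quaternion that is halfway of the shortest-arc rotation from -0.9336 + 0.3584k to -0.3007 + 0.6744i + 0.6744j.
-0.7712 + 0.4214i + 0.4214j + 0.2239k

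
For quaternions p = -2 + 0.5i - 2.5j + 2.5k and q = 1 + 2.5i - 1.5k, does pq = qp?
No: pq = 0.5 - 0.75i + 4.5j + 11.75k ≠ 0.5 - 8.25i - 9.5j - 0.75k = qp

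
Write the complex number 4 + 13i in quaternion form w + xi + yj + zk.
4 + 13i + 0j + 0k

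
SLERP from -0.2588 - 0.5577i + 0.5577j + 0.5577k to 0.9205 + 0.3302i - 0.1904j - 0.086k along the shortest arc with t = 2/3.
-0.7698 - 0.4545i + 0.3526j + 0.2766k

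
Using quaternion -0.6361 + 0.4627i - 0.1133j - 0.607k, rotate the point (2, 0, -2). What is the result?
(1.31, -0.118, -2.504)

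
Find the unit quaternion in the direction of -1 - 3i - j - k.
-0.2887 - 0.866i - 0.2887j - 0.2887k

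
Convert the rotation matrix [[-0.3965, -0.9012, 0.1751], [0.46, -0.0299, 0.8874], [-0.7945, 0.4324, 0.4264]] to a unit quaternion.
0.5 - 0.2275i + 0.4848j + 0.6806k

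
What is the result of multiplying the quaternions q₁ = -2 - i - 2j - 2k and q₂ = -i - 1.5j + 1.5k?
-1 - 4i + 6.5j - 3.5k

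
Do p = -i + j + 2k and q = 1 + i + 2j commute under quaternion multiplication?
No: pq = -1 - 5i + 3j - k ≠ -1 + 3i - j + 5k = qp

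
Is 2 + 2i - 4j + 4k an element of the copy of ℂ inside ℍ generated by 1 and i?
No. The quaternion 2 + 2i - 4j + 4k has j-coefficient y = -4 and k-coefficient z = 4, not both zero, so it does not lie in the complex subalgebra spanned by 1 and i.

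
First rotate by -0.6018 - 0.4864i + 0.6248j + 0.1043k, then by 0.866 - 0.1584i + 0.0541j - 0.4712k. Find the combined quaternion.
-0.5829 - 0.0258i + 0.7542j + 0.3012k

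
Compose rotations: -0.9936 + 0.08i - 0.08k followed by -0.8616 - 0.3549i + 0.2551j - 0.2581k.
0.8638 + 0.2633i - 0.3025j + 0.305k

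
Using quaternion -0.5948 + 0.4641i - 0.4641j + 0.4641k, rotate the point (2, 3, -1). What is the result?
(-0.342, -1.672, -3.33)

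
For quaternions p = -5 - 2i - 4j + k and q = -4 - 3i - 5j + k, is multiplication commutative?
No: pq = -7 + 24i + 40j - 11k ≠ -7 + 22i + 42j - 7k = qp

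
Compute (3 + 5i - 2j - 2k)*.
3 - 5i + 2j + 2k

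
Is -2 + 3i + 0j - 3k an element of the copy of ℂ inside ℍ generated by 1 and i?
No. The quaternion -2 + 3i - 3k has j-coefficient y = 0 and k-coefficient z = -3, not both zero, so it does not lie in the complex subalgebra spanned by 1 and i.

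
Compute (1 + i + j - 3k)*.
1 - i - j + 3k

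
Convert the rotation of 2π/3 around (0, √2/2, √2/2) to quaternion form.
0.5 + 0.6124j + 0.6124k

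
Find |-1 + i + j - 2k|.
√7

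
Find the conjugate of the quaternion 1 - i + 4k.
1 + i - 4k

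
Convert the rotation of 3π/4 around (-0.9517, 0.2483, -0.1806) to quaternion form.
0.3827 - 0.8793i + 0.2294j - 0.1669k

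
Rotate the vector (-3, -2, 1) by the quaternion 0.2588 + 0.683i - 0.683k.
(-1.841, 2.439, 2.159)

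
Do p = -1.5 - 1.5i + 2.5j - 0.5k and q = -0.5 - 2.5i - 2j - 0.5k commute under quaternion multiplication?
No: pq = 1.75 + 2.25i + 2.25j + 10.25k ≠ 1.75 + 6.75i + 1.25j - 8.25k = qp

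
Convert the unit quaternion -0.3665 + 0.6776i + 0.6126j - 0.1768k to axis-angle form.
axis = (0.7283, 0.6584, -0.19), θ = 223°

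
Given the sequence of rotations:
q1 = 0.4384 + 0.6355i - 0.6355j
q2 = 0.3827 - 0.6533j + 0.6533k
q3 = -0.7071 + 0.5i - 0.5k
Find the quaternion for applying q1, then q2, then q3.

q2 · q1 = -0.2474 + 0.6584i - 0.1144j + 0.7016k
q3 · q2 · q1 = 0.1965 - 0.6465i - 0.5991j - 0.4296k
0.1965 - 0.6465i - 0.5991j - 0.4296k


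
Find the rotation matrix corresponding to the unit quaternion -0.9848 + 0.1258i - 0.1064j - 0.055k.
[[0.9713, -0.1351, 0.1957], [0.0816, 0.9623, 0.2595], [-0.2234, -0.2361, 0.9457]]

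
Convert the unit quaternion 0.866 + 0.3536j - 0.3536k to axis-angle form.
axis = (0, √2/2, -√2/2), θ = π/3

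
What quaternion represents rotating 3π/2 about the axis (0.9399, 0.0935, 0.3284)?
-0.7071 + 0.6646i + 0.0661j + 0.2322k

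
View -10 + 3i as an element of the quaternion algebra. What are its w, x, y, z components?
-10 + 3i + 0j + 0k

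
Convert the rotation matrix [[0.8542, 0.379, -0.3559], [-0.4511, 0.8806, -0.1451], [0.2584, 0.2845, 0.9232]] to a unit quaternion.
0.9563 + 0.1123i - 0.1606j - 0.217k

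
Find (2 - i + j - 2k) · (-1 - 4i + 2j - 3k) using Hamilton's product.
-14 - 6i + 8j - 2k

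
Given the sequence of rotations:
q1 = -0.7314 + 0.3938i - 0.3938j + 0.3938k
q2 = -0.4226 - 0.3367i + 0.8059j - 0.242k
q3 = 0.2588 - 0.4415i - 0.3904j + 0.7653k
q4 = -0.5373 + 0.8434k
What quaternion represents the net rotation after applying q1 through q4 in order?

q2 · q1 = 0.8543 + 0.3019i - 0.3857j - 0.1742k
q3 · q2 · q1 = 0.3371 + 0.0641i - 0.2792j + 0.8969k
q4 · q3 · q2 · q1 = -0.9376 + 0.201i + 0.2041j - 0.1976k
-0.9376 + 0.201i + 0.2041j - 0.1976k


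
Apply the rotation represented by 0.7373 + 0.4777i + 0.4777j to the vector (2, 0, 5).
(4.609, -2.609, -0.973)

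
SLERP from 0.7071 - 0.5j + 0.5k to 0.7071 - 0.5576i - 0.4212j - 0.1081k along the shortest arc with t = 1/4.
0.7593 - 0.1567i - 0.5148j + 0.366k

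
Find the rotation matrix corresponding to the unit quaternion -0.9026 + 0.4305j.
[[0.6293, 0, -0.7771], [0, 1, 0], [0.7771, 0, 0.6293]]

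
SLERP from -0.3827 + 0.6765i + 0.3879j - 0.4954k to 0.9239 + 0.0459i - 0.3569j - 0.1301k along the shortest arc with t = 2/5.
-0.7194 + 0.4511i + 0.4459j - 0.2832k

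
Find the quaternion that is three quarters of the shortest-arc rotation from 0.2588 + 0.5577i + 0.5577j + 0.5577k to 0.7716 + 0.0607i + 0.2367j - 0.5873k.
0.8015 + 0.2641i + 0.4248j - 0.3277k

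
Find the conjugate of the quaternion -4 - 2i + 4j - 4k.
-4 + 2i - 4j + 4k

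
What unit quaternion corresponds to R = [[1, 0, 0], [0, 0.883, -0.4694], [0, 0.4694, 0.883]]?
0.9703 + 0.2419i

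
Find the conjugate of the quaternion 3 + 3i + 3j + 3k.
3 - 3i - 3j - 3k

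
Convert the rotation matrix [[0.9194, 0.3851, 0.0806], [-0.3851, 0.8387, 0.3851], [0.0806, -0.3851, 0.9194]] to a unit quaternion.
0.9588 - 0.2008i - 0.2008k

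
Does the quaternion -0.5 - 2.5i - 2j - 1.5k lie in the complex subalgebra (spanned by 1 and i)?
No. The quaternion -0.5 - 2.5i - 2j - 1.5k has j-coefficient y = -2 and k-coefficient z = -1.5, not both zero, so it does not lie in the complex subalgebra spanned by 1 and i.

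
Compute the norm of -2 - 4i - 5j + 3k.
√54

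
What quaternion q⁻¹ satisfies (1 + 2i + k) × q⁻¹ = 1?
0.1667 - 0.3333i - 0.1667k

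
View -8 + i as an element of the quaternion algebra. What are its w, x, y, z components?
-8 + i + 0j + 0k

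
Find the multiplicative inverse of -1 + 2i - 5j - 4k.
-0.0217 - 0.0435i + 0.1087j + 0.087k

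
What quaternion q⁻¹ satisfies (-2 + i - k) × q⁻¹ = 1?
-0.3333 - 0.1667i + 0.1667k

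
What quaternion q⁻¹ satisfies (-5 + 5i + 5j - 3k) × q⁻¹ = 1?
-0.0595 - 0.0595i - 0.0595j + 0.0357k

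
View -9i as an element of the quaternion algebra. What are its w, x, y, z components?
0 - 9i + 0j + 0k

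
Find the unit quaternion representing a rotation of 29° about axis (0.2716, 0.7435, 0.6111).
0.9681 + 0.068i + 0.1862j + 0.153k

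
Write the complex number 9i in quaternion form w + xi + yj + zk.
0 + 9i + 0j + 0k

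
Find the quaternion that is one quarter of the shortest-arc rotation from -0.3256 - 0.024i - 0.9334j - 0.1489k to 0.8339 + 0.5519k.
-0.5396 - 0.0202i - 0.786j - 0.3011k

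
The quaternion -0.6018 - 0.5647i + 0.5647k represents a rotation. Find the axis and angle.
axis = (-√2/2, 0, √2/2), θ = 254°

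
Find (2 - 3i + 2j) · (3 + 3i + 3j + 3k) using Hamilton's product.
9 + 3i + 21j - 9k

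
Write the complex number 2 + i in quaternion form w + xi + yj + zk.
2 + i + 0j + 0k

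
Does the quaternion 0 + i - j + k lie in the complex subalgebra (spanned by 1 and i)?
No. The quaternion i - j + k has j-coefficient y = -1 and k-coefficient z = 1, not both zero, so it does not lie in the complex subalgebra spanned by 1 and i.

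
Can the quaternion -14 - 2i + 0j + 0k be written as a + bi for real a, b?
Yes. The quaternion -14 - 2i has j- and k-coefficients y = z = 0, so it lies in the complex subalgebra spanned by 1 and i.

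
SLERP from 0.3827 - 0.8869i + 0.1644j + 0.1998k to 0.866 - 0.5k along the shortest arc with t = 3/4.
0.8795 - 0.2991i + 0.0554j - 0.3659k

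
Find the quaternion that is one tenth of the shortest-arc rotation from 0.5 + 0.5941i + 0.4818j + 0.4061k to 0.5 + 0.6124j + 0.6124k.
0.51 + 0.5422i + 0.5055j + 0.4364k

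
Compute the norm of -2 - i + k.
√6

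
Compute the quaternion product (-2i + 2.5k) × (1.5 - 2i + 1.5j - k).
-1.5 - 6.75i - 7j + 0.75k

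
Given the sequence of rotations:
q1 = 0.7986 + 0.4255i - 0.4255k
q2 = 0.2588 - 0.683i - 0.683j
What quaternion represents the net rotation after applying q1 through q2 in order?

q2 · q1 = 0.4973 - 0.1447i - 0.8361j + 0.1805k
0.4973 - 0.1447i - 0.8361j + 0.1805k


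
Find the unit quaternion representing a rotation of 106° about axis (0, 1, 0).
0.6018 + 0.7986j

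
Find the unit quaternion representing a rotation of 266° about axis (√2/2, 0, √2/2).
-0.682 + 0.5171i + 0.5171k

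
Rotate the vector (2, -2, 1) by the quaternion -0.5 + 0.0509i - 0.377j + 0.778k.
(-2.013, -1.737, 1.39)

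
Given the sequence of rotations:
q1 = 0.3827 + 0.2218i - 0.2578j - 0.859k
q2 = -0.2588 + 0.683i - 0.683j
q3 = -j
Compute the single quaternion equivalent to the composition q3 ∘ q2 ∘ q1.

q2 · q1 = -0.4266 + 0.7907i + 0.392j + 0.1977k
q3 · q2 · q1 = 0.392 - 0.1977i + 0.4266j + 0.7907k
0.392 - 0.1977i + 0.4266j + 0.7907k


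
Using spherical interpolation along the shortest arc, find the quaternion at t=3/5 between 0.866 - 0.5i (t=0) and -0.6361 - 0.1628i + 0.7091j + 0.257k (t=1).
0.847 - 0.1261i - 0.4856j - 0.176k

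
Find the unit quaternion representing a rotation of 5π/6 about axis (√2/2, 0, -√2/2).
0.2588 + 0.683i - 0.683k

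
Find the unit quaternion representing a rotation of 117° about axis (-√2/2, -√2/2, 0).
0.5225 - 0.6029i - 0.6029j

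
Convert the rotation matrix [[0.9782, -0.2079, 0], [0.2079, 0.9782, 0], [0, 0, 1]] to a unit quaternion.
0.9945 + 0.1045k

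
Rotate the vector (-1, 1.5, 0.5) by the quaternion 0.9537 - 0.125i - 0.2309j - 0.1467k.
(-0.546, 1.764, -0.302)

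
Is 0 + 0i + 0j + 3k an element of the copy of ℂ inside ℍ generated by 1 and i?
No. The quaternion 3k has j-coefficient y = 0 and k-coefficient z = 3, not both zero, so it does not lie in the complex subalgebra spanned by 1 and i.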